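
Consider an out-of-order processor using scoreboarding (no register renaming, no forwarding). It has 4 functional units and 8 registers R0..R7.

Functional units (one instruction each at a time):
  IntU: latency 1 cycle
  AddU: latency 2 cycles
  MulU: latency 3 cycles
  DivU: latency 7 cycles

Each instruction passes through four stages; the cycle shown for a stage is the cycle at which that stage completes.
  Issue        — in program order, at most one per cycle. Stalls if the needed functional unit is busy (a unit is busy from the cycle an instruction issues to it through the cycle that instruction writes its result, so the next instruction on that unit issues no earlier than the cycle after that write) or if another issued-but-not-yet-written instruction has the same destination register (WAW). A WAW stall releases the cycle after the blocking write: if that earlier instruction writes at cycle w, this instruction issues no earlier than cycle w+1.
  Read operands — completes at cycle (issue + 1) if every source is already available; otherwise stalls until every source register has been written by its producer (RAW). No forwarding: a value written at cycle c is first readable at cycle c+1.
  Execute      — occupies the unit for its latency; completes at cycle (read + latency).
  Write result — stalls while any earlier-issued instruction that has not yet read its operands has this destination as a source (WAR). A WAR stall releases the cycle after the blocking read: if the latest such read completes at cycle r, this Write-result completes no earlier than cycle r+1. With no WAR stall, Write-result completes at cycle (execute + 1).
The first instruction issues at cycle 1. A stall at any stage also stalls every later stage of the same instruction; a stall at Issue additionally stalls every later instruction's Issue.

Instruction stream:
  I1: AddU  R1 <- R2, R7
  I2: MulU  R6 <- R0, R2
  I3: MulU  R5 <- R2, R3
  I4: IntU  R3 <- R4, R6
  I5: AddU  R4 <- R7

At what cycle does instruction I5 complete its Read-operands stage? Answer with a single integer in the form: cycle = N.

cycle = 11

I1 -> (1, 2, 4, 5)
I2 -> (2, 3, 6, 7)
I3 -> (8, 9, 12, 13)  // struct: MulU busy until I2 writes@7
I4 -> (9, 10, 11, 12)
I5 -> (10, 11, 13, 14)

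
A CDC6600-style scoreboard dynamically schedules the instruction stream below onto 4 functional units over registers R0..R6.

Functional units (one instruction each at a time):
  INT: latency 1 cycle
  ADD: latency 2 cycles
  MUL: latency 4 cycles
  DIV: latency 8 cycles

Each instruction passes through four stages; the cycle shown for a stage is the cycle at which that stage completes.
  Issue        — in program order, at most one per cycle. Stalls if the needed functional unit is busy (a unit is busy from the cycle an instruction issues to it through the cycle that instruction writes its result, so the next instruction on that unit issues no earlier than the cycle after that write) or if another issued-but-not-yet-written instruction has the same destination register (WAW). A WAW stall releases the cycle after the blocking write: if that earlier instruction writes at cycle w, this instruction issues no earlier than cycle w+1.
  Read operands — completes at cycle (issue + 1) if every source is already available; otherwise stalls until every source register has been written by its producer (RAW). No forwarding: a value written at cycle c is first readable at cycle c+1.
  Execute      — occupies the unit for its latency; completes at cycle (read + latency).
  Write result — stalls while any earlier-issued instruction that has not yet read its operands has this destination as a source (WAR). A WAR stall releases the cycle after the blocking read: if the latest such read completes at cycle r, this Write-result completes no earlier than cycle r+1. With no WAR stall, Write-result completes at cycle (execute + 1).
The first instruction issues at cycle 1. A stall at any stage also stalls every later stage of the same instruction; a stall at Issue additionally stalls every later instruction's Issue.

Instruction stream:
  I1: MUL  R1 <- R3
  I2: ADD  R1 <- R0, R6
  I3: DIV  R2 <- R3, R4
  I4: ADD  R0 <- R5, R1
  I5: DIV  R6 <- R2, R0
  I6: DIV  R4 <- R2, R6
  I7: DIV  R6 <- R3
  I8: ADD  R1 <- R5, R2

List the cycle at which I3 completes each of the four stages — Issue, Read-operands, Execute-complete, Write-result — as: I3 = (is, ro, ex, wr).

I3 = (9, 10, 18, 19)

[1] I1→MUL
[2] I1 RO
[6] I1 EX
[7] I1 WR R1
[8] I2→ADD
[9] I2 RO | I3→DIV
[10] I3 RO
[11] I2 EX
[12] I2 WR R1
[13] I4→ADD
[14] I4 RO
[16] I4 EX
[17] I4 WR R0
[18] I3 EX
[19] I3 WR R2
[20] I5→DIV
[21] I5 RO
[29] I5 EX
[30] I5 WR R6
[31] I6→DIV
[32] I6 RO
[40] I6 EX
[41] I6 WR R4
[42] I7→DIV
[43] I7 RO | I8→ADD
[44] I8 RO
[46] I8 EX
[47] I8 WR R1
[51] I7 EX
[52] I7 WR R6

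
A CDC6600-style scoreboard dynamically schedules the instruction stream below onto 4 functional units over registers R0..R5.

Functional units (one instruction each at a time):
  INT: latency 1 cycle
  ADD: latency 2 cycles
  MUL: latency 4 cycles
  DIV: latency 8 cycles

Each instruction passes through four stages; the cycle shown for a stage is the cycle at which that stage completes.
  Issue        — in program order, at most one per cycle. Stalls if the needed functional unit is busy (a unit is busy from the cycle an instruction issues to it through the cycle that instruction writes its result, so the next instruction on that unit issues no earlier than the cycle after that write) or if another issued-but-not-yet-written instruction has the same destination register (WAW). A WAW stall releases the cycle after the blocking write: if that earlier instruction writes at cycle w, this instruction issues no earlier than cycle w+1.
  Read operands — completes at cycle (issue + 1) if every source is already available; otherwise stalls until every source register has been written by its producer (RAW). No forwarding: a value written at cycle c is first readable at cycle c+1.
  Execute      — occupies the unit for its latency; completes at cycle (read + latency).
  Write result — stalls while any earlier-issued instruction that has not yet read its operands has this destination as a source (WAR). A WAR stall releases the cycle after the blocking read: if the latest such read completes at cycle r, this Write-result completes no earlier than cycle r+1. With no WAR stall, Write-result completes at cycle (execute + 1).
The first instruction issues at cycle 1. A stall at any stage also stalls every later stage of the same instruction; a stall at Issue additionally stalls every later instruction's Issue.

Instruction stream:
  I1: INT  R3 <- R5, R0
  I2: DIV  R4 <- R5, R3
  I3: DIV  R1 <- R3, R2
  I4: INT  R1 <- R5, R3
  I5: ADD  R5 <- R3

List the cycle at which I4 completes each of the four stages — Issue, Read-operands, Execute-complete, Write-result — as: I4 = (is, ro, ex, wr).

I4 = (26, 27, 28, 29)

[1] I1 issues→INT
[2] I1 reads · I2 issues→DIV
[3] I1 exec-done
[4] I1 writes R3
[5] I2 reads
[13] I2 exec-done
[14] I2 writes R4
[15] I3 issues→DIV
[16] I3 reads
[24] I3 exec-done
[25] I3 writes R1
[26] I4 issues→INT
[27] I4 reads · I5 issues→ADD
[28] I4 exec-done · I5 reads
[29] I4 writes R1
[30] I5 exec-done
[31] I5 writes R5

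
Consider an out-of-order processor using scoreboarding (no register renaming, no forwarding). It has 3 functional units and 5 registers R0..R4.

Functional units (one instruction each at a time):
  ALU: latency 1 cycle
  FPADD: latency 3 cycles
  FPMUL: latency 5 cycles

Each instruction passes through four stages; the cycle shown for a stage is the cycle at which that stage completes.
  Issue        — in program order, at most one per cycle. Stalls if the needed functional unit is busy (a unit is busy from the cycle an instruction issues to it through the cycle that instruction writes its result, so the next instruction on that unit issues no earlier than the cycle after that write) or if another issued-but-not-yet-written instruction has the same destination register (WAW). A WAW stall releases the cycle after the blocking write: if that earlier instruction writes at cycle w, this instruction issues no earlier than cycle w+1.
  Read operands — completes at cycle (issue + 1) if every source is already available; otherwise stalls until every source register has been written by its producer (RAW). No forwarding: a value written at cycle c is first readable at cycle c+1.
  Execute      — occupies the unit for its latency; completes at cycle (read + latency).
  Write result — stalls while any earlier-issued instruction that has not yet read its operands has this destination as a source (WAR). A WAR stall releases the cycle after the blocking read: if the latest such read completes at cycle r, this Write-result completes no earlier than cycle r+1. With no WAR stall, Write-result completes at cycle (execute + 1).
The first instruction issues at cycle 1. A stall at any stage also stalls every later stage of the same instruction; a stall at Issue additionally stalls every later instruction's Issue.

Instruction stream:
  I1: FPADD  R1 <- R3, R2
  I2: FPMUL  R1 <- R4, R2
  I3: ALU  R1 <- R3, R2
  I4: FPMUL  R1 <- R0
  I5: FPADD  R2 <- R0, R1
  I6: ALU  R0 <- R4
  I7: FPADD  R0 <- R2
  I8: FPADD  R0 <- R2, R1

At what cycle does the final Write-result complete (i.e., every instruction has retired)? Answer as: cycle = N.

cycle = 43

1) issue 1, read 2, done 5, write 6
2) issue 7, read 8, done 13, write 14  <WAW R1: wait I1 write@6>
3) issue 15, read 16, done 17, write 18  <WAW R1: wait I2 write@14>
4) issue 19, read 20, done 25, write 26  <WAW R1: wait I3 write@18>
5) issue 20, read 27, done 30, write 31  <RAW R1: wait I4 write@26>
6) issue 21, read 22, done 23, write 28  <WAR R0: wait I5 read@27>
7) issue 32, read 33, done 36, write 37  <struct: FPADD busy until I5 writes@31>
8) issue 38, read 39, done 42, write 43  <struct: FPADD busy until I7 writes@37>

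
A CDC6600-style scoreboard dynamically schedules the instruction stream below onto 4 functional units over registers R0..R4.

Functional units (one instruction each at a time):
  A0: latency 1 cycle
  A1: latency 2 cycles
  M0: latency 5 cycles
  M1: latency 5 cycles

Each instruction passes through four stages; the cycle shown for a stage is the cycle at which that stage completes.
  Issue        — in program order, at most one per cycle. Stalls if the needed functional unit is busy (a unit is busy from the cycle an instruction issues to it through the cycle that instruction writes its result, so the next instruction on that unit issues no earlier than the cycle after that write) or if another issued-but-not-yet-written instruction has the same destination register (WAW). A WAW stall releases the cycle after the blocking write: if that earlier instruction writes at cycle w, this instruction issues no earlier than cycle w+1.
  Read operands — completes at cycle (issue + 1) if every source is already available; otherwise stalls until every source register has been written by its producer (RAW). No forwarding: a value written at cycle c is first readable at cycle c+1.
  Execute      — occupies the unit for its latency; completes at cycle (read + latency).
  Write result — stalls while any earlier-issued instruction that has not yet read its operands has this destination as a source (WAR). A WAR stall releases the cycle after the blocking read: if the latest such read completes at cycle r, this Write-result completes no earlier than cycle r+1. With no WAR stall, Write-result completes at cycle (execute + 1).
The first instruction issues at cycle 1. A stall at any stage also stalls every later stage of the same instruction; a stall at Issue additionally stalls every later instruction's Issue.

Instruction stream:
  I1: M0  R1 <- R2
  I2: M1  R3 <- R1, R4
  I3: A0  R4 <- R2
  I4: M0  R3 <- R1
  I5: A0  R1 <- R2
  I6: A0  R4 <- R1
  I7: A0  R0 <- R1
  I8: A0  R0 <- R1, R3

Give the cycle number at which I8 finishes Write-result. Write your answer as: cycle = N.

cycle = 32

I1 -> (1, 2, 7, 8)
I2 -> (2, 9, 14, 15)  // RAW R1: wait I1 write@8
I3 -> (3, 4, 5, 10)  // WAR R4: wait I2 read@9
I4 -> (16, 17, 22, 23)  // WAW R3: wait I2 write@15
I5 -> (17, 18, 19, 20)
I6 -> (21, 22, 23, 24)  // struct: A0 busy until I5 writes@20
I7 -> (25, 26, 27, 28)  // struct: A0 busy until I6 writes@24
I8 -> (29, 30, 31, 32)  // struct: A0 busy until I7 writes@28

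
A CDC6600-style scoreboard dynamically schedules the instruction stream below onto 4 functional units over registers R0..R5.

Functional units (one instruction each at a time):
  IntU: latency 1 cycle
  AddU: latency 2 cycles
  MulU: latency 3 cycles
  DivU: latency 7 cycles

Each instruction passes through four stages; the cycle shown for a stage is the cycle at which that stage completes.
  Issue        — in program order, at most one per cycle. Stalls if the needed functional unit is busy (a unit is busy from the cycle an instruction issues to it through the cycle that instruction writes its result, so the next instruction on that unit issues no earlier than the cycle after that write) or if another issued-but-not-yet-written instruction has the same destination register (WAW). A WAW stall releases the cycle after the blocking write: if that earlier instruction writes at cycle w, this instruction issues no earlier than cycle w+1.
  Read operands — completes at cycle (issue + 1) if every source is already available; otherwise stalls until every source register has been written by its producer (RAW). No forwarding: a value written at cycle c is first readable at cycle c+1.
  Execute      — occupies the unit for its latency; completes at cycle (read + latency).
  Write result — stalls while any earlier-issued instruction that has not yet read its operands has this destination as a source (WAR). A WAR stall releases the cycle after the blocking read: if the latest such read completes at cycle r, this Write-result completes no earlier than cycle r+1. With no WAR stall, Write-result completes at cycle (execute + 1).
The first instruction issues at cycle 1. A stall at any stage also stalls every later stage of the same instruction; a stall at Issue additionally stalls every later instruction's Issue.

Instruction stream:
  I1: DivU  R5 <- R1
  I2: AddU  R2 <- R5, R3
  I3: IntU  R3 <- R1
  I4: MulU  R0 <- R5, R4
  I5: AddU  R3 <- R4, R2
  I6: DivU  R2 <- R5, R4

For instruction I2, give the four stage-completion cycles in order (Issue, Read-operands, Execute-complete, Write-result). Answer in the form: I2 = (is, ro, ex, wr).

I2 = (2, 11, 13, 14)

[I1] 1/2/9/10
[I2] 2/11/13/14  (RAW R5: wait I1 write@10)
[I3] 3/4/5/12  (WAR R3: wait I2 read@11)
[I4] 4/11/14/15  (RAW R5: wait I1 write@10)
[I5] 15/16/18/19  (struct: AddU busy until I2 writes@14)
[I6] 16/17/24/25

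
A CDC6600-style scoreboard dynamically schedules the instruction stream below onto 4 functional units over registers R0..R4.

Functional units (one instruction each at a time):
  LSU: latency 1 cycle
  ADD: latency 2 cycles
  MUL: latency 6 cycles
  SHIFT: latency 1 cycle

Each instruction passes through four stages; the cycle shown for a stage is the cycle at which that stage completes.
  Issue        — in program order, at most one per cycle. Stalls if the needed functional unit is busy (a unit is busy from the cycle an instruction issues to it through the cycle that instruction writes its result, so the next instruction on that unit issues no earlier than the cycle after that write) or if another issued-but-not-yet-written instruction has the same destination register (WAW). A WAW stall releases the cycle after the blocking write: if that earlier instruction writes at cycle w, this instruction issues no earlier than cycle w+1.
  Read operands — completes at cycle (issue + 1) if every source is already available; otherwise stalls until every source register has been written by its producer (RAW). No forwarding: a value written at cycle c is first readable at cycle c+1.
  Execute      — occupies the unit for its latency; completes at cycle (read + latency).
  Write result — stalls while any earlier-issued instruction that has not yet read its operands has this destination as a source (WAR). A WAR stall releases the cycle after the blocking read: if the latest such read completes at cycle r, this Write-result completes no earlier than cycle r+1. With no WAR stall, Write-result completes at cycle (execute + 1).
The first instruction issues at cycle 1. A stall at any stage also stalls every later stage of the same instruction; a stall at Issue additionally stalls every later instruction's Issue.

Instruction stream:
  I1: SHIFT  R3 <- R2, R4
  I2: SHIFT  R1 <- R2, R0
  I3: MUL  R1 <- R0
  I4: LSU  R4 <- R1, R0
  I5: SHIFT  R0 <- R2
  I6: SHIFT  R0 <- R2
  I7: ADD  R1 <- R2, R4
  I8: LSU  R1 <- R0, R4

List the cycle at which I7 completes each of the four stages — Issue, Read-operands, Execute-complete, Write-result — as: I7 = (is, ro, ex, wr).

[I1] 1/2/3/4
[I2] 5/6/7/8  (struct: SHIFT busy until I1 writes@4)
[I3] 9/10/16/17  (WAW R1: wait I2 write@8)
[I4] 10/18/19/20  (RAW R1: wait I3 write@17)
[I5] 11/12/13/19  (WAR R0: wait I4 read@18)
[I6] 20/21/22/23  (struct: SHIFT busy until I5 writes@19)
[I7] 21/22/24/25
[I8] 26/27/28/29  (WAW R1: wait I7 write@25)

I7 = (21, 22, 24, 25)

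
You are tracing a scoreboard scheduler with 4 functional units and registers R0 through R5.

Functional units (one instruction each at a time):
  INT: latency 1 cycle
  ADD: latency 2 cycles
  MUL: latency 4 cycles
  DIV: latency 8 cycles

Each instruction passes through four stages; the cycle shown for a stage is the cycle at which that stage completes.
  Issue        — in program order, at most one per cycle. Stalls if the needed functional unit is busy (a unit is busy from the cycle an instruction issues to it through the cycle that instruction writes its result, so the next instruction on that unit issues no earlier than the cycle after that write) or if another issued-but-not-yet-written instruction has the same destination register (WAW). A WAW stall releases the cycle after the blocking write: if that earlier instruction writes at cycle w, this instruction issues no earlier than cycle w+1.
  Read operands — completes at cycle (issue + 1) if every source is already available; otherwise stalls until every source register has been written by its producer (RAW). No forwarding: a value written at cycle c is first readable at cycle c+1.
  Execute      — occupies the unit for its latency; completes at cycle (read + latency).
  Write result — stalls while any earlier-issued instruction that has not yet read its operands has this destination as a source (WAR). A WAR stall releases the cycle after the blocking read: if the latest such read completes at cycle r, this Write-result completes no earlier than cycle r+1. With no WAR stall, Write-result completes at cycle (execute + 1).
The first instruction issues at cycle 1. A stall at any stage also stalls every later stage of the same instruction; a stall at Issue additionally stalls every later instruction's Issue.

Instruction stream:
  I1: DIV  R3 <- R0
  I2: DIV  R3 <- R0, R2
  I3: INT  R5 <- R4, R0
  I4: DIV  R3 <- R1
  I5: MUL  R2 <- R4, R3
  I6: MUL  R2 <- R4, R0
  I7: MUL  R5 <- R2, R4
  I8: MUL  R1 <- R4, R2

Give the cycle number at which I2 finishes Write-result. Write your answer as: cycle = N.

cycle = 22

cycle 1: issue I1 (DIV)
cycle 2: I1 read-ops
cycle 10: I1 finished on DIV
cycle 11: I1→R3
cycle 12: issue I2 (DIV)
cycle 13: I2 read-ops | issue I3 (INT)
cycle 14: I3 read-ops
cycle 15: I3 finished on INT
cycle 16: I3→R5
cycle 21: I2 finished on DIV
cycle 22: I2→R3
cycle 23: issue I4 (DIV)
cycle 24: I4 read-ops | issue I5 (MUL)
cycle 32: I4 finished on DIV
cycle 33: I4→R3
cycle 34: I5 read-ops
cycle 38: I5 finished on MUL
cycle 39: I5→R2
cycle 40: issue I6 (MUL)
cycle 41: I6 read-ops
cycle 45: I6 finished on MUL
cycle 46: I6→R2
cycle 47: issue I7 (MUL)
cycle 48: I7 read-ops
cycle 52: I7 finished on MUL
cycle 53: I7→R5
cycle 54: issue I8 (MUL)
cycle 55: I8 read-ops
cycle 59: I8 finished on MUL
cycle 60: I8→R1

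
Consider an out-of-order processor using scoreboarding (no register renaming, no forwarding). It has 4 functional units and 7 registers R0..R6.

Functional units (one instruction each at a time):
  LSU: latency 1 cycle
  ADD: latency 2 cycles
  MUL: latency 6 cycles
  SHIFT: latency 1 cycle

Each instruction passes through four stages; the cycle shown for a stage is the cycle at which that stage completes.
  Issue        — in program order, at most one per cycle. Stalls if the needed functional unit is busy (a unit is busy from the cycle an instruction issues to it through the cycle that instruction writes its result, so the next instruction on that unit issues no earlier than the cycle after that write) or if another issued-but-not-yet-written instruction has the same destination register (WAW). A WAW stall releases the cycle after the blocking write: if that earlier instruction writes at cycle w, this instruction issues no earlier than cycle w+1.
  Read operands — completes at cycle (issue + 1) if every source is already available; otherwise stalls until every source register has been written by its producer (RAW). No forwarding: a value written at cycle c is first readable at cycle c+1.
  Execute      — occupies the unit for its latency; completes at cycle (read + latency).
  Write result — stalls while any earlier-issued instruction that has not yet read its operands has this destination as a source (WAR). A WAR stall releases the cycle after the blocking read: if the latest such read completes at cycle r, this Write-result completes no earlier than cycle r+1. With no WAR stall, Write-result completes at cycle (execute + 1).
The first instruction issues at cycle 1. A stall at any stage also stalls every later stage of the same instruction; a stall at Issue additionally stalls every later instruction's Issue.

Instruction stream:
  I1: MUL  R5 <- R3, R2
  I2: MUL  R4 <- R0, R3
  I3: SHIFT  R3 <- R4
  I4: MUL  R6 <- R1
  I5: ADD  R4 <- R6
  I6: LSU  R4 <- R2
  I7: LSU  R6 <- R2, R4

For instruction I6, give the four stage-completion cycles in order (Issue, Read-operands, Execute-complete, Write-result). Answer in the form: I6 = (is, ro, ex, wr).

I6 = (32, 33, 34, 35)

  I1 | 1 | 2 | 8 | 9
  I2 | 10 | 11 | 17 | 18   struct: MUL busy until I1 writes@9
  I3 | 11 | 19 | 20 | 21   RAW R4: wait I2 write@18
  I4 | 19 | 20 | 26 | 27   struct: MUL busy until I2 writes@18
  I5 | 20 | 28 | 30 | 31   RAW R6: wait I4 write@27
  I6 | 32 | 33 | 34 | 35   WAW R4: wait I5 write@31
  I7 | 36 | 37 | 38 | 39   struct: LSU busy until I6 writes@35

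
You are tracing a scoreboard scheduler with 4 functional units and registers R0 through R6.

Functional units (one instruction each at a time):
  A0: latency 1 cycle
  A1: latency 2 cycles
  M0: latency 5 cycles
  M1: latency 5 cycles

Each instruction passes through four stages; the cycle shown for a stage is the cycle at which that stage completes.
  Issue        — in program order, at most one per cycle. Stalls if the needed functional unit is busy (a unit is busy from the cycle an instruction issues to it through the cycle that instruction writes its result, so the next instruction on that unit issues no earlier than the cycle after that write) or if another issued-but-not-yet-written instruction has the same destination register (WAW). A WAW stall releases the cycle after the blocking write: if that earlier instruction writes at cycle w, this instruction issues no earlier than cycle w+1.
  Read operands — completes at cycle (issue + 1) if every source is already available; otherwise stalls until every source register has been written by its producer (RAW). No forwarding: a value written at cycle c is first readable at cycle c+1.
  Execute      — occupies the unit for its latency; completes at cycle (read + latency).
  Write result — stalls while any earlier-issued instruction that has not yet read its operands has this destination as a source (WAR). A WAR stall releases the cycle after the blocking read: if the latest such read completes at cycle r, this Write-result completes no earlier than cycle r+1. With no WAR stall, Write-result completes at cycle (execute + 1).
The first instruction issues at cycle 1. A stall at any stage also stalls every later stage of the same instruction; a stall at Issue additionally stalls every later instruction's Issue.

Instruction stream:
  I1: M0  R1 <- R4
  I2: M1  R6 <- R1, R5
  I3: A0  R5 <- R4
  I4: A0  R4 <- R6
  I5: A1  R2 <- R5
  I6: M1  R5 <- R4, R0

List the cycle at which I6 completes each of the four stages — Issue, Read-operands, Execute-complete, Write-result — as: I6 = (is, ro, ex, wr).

I6 = (16, 19, 24, 25)

  I1 | 1 | 2 | 7 | 8
  I2 | 2 | 9 | 14 | 15   RAW R1: wait I1 write@8
  I3 | 3 | 4 | 5 | 10   WAR R5: wait I2 read@9
  I4 | 11 | 16 | 17 | 18   struct: A0 busy until I3 writes@10 · RAW R6: wait I2 write@15
  I5 | 12 | 13 | 15 | 16
  I6 | 16 | 19 | 24 | 25   struct: M1 busy until I2 writes@15 · RAW R4: wait I4 write@18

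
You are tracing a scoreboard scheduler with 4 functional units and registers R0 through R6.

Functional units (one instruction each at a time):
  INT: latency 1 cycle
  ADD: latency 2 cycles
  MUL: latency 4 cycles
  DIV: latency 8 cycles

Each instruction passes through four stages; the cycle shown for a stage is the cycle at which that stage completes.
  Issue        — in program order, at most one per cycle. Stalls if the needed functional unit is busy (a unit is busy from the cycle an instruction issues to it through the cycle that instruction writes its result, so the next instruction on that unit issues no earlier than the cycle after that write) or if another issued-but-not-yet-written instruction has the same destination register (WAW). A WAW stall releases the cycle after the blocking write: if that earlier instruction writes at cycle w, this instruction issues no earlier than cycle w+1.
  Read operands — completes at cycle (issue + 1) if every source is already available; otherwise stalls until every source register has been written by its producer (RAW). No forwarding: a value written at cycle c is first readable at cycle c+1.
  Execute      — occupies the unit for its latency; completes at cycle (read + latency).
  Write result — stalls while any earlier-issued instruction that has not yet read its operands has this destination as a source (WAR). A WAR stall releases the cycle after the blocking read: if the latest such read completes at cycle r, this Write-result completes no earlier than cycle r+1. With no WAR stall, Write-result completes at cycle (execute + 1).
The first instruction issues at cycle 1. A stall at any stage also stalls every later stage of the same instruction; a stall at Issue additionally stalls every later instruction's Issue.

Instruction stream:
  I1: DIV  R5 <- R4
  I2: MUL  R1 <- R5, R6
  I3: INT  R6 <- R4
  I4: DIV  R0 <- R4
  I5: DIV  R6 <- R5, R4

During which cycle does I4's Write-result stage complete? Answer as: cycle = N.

[I1] 1/2/10/11
[I2] 2/12/16/17  (RAW R5: wait I1 write@11)
[I3] 3/4/5/13  (WAR R6: wait I2 read@12)
[I4] 12/13/21/22  (struct: DIV busy until I1 writes@11)
[I5] 23/24/32/33  (struct: DIV busy until I4 writes@22)

cycle = 22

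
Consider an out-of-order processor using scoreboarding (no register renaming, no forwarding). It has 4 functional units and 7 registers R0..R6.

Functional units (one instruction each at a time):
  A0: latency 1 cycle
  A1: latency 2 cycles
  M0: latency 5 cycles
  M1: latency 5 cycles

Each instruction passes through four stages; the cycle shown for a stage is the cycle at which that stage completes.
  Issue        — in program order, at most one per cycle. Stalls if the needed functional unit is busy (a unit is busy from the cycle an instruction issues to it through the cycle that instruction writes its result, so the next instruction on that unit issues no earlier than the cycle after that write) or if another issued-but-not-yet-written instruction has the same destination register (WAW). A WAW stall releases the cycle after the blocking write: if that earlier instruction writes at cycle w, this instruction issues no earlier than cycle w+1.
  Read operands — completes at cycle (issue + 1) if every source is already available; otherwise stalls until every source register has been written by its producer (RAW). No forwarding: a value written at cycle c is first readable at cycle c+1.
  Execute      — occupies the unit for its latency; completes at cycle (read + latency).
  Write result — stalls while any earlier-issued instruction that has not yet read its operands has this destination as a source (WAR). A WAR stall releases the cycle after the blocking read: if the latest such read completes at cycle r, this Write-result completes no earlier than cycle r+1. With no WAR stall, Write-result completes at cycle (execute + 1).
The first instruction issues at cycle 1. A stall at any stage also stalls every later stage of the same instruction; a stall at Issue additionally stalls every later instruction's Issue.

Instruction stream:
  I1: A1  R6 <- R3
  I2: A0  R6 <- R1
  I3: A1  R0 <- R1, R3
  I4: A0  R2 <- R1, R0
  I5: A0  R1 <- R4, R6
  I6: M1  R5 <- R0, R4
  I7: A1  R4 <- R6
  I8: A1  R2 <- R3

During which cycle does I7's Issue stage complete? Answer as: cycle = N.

cycle = 17

1) issue 1, read 2, done 4, write 5
2) issue 6, read 7, done 8, write 9  <WAW R6: wait I1 write@5>
3) issue 7, read 8, done 10, write 11
4) issue 10, read 12, done 13, write 14  <struct: A0 busy until I2 writes@9 / RAW R0: wait I3 write@11>
5) issue 15, read 16, done 17, write 18  <struct: A0 busy until I4 writes@14>
6) issue 16, read 17, done 22, write 23
7) issue 17, read 18, done 20, write 21
8) issue 22, read 23, done 25, write 26  <struct: A1 busy until I7 writes@21>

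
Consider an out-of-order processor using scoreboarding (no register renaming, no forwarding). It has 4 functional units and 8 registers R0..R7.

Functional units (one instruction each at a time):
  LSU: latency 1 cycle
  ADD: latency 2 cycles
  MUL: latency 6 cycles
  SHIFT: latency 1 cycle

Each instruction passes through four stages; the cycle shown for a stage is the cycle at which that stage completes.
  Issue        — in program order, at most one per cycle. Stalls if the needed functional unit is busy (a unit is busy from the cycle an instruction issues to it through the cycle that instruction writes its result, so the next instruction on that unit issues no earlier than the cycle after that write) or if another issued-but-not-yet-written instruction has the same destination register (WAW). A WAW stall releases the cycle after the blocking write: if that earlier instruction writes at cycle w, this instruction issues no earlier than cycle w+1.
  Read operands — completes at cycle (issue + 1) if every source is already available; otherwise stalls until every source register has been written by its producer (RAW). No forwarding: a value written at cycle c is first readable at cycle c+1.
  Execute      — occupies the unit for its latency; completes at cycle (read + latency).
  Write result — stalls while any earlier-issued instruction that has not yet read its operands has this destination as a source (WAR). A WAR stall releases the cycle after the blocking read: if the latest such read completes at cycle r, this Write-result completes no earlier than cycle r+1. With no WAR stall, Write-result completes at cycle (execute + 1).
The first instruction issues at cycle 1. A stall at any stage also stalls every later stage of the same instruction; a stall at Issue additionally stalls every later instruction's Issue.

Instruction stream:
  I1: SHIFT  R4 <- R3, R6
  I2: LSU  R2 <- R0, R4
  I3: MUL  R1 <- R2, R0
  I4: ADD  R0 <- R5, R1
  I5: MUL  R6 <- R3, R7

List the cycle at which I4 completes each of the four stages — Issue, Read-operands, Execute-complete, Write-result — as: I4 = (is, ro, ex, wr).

[1] I1 issues→SHIFT
[2] I1 reads; I2 issues→LSU
[3] I1 exec-done; I3 issues→MUL
[4] I1 writes R4; I4 issues→ADD
[5] I2 reads
[6] I2 exec-done
[7] I2 writes R2
[8] I3 reads
[14] I3 exec-done
[15] I3 writes R1
[16] I4 reads; I5 issues→MUL
[17] I5 reads
[18] I4 exec-done
[19] I4 writes R0
[23] I5 exec-done
[24] I5 writes R6

I4 = (4, 16, 18, 19)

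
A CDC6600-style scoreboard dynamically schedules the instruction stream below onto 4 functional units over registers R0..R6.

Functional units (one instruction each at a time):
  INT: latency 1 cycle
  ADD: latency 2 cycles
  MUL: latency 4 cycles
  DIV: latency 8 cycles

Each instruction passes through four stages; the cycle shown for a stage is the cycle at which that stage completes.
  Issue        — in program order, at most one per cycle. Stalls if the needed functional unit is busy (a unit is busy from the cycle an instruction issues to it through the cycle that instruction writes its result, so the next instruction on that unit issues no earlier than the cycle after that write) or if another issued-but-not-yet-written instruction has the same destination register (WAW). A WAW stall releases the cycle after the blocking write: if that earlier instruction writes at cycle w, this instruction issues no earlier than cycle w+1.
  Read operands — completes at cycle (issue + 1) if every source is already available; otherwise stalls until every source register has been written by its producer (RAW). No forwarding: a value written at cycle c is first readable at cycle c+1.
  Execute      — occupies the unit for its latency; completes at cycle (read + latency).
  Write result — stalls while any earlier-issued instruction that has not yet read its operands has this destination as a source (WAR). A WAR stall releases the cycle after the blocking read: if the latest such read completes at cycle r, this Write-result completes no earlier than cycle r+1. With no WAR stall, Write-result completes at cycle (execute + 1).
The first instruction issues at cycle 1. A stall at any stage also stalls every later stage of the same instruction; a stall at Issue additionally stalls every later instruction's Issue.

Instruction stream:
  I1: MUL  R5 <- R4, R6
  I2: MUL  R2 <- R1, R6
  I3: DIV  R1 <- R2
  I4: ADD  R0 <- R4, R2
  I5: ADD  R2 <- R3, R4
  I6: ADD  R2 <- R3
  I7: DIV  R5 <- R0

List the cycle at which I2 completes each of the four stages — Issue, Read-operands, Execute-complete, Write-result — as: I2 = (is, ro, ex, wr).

[1] I1 dispatched to MUL
[2] I1 operands ready
[6] I1 complete
[7] R5←I1
[8] I2 dispatched to MUL
[9] I2 operands ready; I3 dispatched to DIV
[10] I4 dispatched to ADD
[13] I2 complete
[14] R2←I2
[15] I3 operands ready; I4 operands ready
[17] I4 complete
[18] R0←I4
[19] I5 dispatched to ADD
[20] I5 operands ready
[22] I5 complete
[23] I3 complete; R2←I5
[24] R1←I3; I6 dispatched to ADD
[25] I6 operands ready; I7 dispatched to DIV
[26] I7 operands ready
[27] I6 complete
[28] R2←I6
[34] I7 complete
[35] R5←I7

I2 = (8, 9, 13, 14)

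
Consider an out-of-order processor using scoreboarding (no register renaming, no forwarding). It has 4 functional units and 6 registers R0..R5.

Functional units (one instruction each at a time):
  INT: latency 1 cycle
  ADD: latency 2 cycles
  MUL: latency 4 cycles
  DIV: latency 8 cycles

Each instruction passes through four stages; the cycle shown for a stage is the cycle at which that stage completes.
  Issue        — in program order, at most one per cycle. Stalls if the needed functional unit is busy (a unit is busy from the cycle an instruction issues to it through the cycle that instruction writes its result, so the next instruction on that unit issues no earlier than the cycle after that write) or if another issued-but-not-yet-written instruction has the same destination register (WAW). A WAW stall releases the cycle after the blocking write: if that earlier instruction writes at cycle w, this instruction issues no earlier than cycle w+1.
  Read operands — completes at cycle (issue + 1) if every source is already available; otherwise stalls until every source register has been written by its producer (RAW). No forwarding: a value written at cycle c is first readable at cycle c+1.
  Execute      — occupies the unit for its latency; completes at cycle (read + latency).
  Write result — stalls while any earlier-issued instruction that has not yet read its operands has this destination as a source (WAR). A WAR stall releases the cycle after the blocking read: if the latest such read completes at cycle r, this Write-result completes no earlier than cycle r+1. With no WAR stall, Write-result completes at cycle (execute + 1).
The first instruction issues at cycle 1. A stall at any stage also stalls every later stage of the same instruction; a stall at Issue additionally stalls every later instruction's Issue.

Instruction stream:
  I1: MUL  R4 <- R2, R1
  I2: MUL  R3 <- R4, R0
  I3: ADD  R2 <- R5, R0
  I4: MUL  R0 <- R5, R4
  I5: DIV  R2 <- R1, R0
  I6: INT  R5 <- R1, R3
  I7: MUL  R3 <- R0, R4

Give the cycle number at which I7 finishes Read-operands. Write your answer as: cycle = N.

I1  is:1  ro:2  ex:6  wr:7
I2  is:8  ro:9  ex:13  wr:14  — struct: MUL busy until I1 writes@7
I3  is:9  ro:10  ex:12  wr:13
I4  is:15  ro:16  ex:20  wr:21  — struct: MUL busy until I2 writes@14
I5  is:16  ro:22  ex:30  wr:31  — RAW R0: wait I4 write@21
I6  is:17  ro:18  ex:19  wr:20
I7  is:22  ro:23  ex:27  wr:28  — struct: MUL busy until I4 writes@21

cycle = 23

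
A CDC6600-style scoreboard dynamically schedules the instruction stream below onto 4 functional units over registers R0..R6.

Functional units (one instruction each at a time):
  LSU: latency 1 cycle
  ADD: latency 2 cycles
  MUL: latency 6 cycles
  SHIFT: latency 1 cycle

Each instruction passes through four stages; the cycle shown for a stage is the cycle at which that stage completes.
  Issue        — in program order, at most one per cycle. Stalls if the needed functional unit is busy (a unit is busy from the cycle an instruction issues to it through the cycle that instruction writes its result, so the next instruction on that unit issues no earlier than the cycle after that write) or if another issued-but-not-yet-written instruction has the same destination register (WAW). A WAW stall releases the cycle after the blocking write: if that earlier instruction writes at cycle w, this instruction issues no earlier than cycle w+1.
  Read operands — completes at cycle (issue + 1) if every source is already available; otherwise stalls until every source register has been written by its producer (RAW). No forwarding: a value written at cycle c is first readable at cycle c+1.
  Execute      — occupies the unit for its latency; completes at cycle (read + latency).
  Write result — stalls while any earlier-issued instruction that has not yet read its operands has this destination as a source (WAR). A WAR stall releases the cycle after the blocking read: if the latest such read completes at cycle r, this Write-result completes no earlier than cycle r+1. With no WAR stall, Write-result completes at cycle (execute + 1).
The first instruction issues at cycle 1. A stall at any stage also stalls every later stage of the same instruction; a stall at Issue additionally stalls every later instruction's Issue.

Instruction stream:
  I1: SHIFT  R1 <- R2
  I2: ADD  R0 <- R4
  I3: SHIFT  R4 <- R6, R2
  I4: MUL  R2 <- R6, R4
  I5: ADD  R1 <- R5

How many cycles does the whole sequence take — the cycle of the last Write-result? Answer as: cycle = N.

[I1] 1/2/3/4
[I2] 2/3/5/6
[I3] 5/6/7/8  (struct: SHIFT busy until I1 writes@4)
[I4] 6/9/15/16  (RAW R4: wait I3 write@8)
[I5] 7/8/10/11

cycle = 16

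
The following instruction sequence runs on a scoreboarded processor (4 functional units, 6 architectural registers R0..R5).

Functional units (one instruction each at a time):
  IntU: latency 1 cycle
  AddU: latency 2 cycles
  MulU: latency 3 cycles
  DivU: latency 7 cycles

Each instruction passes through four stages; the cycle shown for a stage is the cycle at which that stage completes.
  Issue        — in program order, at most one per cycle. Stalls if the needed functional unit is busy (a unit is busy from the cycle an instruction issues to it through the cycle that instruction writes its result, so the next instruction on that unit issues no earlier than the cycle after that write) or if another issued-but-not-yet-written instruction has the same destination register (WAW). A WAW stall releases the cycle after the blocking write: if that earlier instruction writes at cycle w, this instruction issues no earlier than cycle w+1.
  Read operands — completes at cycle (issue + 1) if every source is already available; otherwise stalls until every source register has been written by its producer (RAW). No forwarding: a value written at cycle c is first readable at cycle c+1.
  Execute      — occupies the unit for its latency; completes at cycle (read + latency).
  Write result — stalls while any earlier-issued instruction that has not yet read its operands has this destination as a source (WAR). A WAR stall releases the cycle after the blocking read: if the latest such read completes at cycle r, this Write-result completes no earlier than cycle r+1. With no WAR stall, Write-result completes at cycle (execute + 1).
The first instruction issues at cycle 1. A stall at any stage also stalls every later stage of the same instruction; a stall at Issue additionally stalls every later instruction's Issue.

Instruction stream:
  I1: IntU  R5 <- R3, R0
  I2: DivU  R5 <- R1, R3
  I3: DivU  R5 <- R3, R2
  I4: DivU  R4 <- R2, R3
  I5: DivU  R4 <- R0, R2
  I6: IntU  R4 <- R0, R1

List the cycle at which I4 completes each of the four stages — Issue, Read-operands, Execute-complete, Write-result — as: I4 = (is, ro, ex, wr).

I4 = (25, 26, 33, 34)

c1: I1 issues→IntU
c2: I1 reads
c3: I1 exec-done
c4: I1 writes R5
c5: I2 issues→DivU
c6: I2 reads
c13: I2 exec-done
c14: I2 writes R5
c15: I3 issues→DivU
c16: I3 reads
c23: I3 exec-done
c24: I3 writes R5
c25: I4 issues→DivU
c26: I4 reads
c33: I4 exec-done
c34: I4 writes R4
c35: I5 issues→DivU
c36: I5 reads
c43: I5 exec-done
c44: I5 writes R4
c45: I6 issues→IntU
c46: I6 reads
c47: I6 exec-done
c48: I6 writes R4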